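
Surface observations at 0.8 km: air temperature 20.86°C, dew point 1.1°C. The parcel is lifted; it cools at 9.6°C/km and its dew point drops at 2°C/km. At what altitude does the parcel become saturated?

3.4 km

T and T_d converge at 9.6 − 2 = 7.6°C per km
Height above start = (20.86 − 1.1) / 7.6 = 2.6 km
LCL altitude = 800 m + 2600 m = 3400 m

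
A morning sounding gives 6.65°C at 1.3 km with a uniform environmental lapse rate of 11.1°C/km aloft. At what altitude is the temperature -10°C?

Height above start = (6.65 − (-10)) / 11.1 = 1.5 km
Altitude = 1300 m + 1500 m = 2800 m

2.8 km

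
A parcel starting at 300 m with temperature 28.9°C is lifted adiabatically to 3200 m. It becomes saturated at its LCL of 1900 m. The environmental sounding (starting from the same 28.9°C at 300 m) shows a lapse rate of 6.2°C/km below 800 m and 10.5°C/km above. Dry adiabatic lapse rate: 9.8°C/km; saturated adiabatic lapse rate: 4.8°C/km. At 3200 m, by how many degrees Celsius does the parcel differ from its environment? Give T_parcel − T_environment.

Parcel:
  300 → 1900 m (dry, 9.8°C/km): ΔT = -9.8 × 1.6 = -15.68°C → T = 13.22°C
  1900 → 3200 m (saturated, 4.8°C/km): ΔT = -4.8 × 1.3 = -6.24°C → T = 6.98°C
Environment:
  300 → 800 m (environment, lower layer, 6.2°C/km): ΔT = -6.2 × 0.5 = -3.1°C → T = 25.8°C
  800 → 3200 m (environment, upper layer, 10.5°C/km): ΔT = -10.5 × 2.4 = -25.2°C → T = 0.6°C
T_parcel − T_env = 6.98 − 0.6 = +6.38°C

+6.38°C (parcel warmer than environment)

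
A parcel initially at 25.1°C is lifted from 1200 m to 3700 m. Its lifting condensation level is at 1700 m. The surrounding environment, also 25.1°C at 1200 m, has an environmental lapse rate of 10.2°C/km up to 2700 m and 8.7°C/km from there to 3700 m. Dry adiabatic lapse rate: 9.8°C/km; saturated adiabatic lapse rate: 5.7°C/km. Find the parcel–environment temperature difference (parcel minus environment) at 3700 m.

Parcel:
  1200–1700 m, dry: Δz = 0.5 km ⇒ ΔT = -4.9°C; T = 20.2°C
  1700–3700 m, saturated: Δz = 2 km ⇒ ΔT = -11.4°C; T = 8.8°C
Environment:
  1200–2700 m, environment, lower layer: Δz = 1.5 km ⇒ ΔT = -15.3°C; T = 9.8°C
  2700–3700 m, environment, upper layer: Δz = 1 km ⇒ ΔT = -8.7°C; T = 1.1°C
T_parcel − T_env = 8.8 − 1.1 = +7.7°C

+7.7°C (parcel warmer than environment)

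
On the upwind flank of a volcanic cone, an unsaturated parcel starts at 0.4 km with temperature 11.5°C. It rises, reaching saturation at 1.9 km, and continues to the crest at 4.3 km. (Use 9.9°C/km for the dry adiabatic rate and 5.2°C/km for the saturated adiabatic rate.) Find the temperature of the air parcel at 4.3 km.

400–1900 m, dry: Δz = 1.5 km ⇒ ΔT = -14.85°C; T = -3.35°C
1900–4300 m, saturated: Δz = 2.4 km ⇒ ΔT = -12.48°C; T = -15.83°C

-15.83°C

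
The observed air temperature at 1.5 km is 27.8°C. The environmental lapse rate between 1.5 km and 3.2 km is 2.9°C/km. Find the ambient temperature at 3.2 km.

Environmental to 3200 m: -2.9 × 1.7 km = -4.93°C, so T = 22.87°C.

22.87°C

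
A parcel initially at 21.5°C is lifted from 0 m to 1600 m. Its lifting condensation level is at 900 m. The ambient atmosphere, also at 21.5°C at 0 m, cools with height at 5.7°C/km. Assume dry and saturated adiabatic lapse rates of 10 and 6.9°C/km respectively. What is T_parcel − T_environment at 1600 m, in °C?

-4.71°C (parcel cooler than environment)

Parcel:
  0 → 900 m (dry, 10°C/km): ΔT = -10 × 0.9 = -9°C → T = 12.5°C
  900 → 1600 m (saturated, 6.9°C/km): ΔT = -6.9 × 0.7 = -4.83°C → T = 7.67°C
Environment:
  0 → 1600 m (environment, 5.7°C/km): ΔT = -5.7 × 1.6 = -9.12°C → T = 12.38°C
T_parcel − T_env = 7.67 − 12.38 = -4.71°C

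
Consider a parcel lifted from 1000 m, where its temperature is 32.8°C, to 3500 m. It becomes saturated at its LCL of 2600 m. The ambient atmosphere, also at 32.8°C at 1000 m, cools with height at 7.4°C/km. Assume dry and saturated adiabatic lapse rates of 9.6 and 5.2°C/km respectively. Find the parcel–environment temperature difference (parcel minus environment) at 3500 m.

Parcel:
  From 1000 m to 2600 m (dry): cools by 9.6 × 1.6 = 15.36°C, giving 17.44°C.
  From 2600 m to 3500 m (saturated): cools by 5.2 × 0.9 = 4.68°C, giving 12.76°C.
Environment:
  From 1000 m to 3500 m (environment): cools by 7.4 × 2.5 = 18.5°C, giving 14.3°C.
T_parcel − T_env = 12.76 − 14.3 = -1.54°C

-1.54°C (parcel cooler than environment)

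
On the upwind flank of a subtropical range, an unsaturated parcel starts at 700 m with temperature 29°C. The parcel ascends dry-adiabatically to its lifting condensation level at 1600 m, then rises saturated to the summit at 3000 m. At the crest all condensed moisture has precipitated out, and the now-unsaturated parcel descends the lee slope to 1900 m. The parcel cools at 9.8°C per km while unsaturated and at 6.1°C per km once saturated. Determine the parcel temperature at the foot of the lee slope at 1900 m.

700–1600 m, dry: Δz = 0.9 km ⇒ ΔT = -8.82°C; T = 20.18°C
1600–3000 m, saturated: Δz = 1.4 km ⇒ ΔT = -8.54°C; T = 11.64°C
3000–1900 m, dry descent: Δz = 1.1 km ⇒ ΔT = +10.78°C; T = 22.42°C

22.42°C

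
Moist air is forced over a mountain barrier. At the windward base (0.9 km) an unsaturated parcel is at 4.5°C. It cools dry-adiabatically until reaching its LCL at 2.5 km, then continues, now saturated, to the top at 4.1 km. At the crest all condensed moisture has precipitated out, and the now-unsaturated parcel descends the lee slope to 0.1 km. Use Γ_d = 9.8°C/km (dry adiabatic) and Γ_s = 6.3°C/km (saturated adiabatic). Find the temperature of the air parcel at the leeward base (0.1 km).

900 → 2500 m (dry, 9.8°C/km): ΔT = -9.8 × 1.6 = -15.68°C → T = -11.18°C
2500 → 4100 m (saturated, 6.3°C/km): ΔT = -6.3 × 1.6 = -10.08°C → T = -21.26°C
4100 → 100 m (dry descent, 9.8°C/km): ΔT = +9.8 × 4 = +39.2°C → T = 17.94°C

17.94°C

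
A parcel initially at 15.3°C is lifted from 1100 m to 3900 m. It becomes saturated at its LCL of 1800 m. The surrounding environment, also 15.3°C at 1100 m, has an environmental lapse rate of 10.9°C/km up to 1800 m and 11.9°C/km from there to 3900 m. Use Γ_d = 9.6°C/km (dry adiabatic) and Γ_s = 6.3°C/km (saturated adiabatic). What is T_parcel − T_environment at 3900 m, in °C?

Parcel:
  1100 → 1800 m (dry, 9.6°C/km): ΔT = -9.6 × 0.7 = -6.72°C → T = 8.58°C
  1800 → 3900 m (saturated, 6.3°C/km): ΔT = -6.3 × 2.1 = -13.23°C → T = -4.65°C
Environment:
  1100 → 1800 m (environment, lower layer, 10.9°C/km): ΔT = -10.9 × 0.7 = -7.63°C → T = 7.67°C
  1800 → 3900 m (environment, upper layer, 11.9°C/km): ΔT = -11.9 × 2.1 = -24.99°C → T = -17.32°C
T_parcel − T_env = -4.65 − (-17.32) = +12.67°C

+12.67°C (parcel warmer than environment)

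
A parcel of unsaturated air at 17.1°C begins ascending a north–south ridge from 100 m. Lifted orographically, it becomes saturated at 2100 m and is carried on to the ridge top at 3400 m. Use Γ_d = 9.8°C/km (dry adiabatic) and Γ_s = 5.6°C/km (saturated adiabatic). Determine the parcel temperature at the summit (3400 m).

Dry to 2100 m: -9.8 × 2 km = -19.6°C, so T = -2.5°C.
Saturated to 3400 m: -5.6 × 1.3 km = -7.28°C, so T = -9.78°C.

-9.78°C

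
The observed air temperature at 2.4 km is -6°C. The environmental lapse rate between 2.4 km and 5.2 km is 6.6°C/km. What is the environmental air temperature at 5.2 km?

Environmental to 5200 m: -6.6 × 2.8 km = -18.48°C, so T = -24.48°C.

-24.48°C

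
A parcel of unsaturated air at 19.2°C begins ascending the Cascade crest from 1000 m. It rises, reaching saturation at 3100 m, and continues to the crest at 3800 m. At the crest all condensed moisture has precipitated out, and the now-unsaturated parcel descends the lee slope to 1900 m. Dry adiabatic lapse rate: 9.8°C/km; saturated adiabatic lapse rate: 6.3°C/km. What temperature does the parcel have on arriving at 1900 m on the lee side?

12.83°C

Dry to 3100 m: -9.8 × 2.1 km = -20.58°C, so T = -1.38°C.
Saturated to 3800 m: -6.3 × 0.7 km = -4.41°C, so T = -5.79°C.
Dry descent to 1900 m: +9.8 × 1.9 km = +18.62°C, so T = 12.83°C.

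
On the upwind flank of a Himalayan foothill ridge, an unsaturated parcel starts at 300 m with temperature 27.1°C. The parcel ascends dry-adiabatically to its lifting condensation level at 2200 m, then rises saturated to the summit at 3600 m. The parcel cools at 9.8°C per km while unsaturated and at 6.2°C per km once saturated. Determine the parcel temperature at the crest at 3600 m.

300 → 2200 m (dry, 9.8°C/km): ΔT = -9.8 × 1.9 = -18.62°C → T = 8.48°C
2200 → 3600 m (saturated, 6.2°C/km): ΔT = -6.2 × 1.4 = -8.68°C → T = -0.2°C

-0.2°C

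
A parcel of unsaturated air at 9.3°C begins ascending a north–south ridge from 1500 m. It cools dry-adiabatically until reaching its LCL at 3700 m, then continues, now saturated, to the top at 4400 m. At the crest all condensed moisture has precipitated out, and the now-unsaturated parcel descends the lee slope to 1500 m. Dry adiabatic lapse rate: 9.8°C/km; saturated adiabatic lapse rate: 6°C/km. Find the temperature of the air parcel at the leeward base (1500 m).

Dry to 3700 m: -9.8 × 2.2 km = -21.56°C, so T = -12.26°C.
Saturated to 4400 m: -6 × 0.7 km = -4.2°C, so T = -16.46°C.
Dry descent to 1500 m: +9.8 × 2.9 km = +28.42°C, so T = 11.96°C.

11.96°C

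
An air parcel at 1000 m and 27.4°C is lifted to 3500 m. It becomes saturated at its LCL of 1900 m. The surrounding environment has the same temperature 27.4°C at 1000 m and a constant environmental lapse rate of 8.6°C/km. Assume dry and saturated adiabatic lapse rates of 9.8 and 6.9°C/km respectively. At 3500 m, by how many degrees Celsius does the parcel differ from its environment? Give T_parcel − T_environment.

+1.64°C (parcel warmer than environment)

Parcel:
  1000–1900 m, dry: Δz = 0.9 km ⇒ ΔT = -8.82°C; T = 18.58°C
  1900–3500 m, saturated: Δz = 1.6 km ⇒ ΔT = -11.04°C; T = 7.54°C
Environment:
  1000–3500 m, environment: Δz = 2.5 km ⇒ ΔT = -21.5°C; T = 5.9°C
T_parcel − T_env = 7.54 − 5.9 = +1.64°C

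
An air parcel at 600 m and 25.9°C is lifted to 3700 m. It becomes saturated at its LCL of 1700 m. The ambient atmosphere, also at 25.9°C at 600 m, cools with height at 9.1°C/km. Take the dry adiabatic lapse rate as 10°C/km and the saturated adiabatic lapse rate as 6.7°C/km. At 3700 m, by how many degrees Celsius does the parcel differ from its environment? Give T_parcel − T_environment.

Parcel:
  From 600 m to 1700 m (dry): cools by 10 × 1.1 = 11°C, giving 14.9°C.
  From 1700 m to 3700 m (saturated): cools by 6.7 × 2 = 13.4°C, giving 1.5°C.
Environment:
  From 600 m to 3700 m (environment): cools by 9.1 × 3.1 = 28.21°C, giving -2.31°C.
T_parcel − T_env = 1.5 − (-2.31) = +3.81°C

+3.81°C (parcel warmer than environment)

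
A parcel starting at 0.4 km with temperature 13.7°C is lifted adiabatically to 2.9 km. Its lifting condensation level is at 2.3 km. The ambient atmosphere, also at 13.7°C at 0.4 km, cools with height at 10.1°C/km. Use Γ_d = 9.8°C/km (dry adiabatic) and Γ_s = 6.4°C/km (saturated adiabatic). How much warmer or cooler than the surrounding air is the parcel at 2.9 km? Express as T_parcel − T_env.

Parcel:
  Dry to 2300 m: -9.8 × 1.9 km = -18.62°C, so T = -4.92°C.
  Saturated to 2900 m: -6.4 × 0.6 km = -3.84°C, so T = -8.76°C.
Environment:
  Environment to 2900 m: -10.1 × 2.5 km = -25.25°C, so T = -11.55°C.
T_parcel − T_env = -8.76 − (-11.55) = +2.79°C

+2.79°C (parcel warmer than environment)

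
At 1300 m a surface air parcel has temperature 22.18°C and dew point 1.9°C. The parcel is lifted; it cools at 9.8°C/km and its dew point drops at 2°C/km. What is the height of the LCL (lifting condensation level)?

3900 m

T and T_d converge at 9.8 − 2 = 7.8°C per km
Height above start = (22.18 − 1.9) / 7.8 = 2.6 km
LCL altitude = 1300 m + 2600 m = 3900 m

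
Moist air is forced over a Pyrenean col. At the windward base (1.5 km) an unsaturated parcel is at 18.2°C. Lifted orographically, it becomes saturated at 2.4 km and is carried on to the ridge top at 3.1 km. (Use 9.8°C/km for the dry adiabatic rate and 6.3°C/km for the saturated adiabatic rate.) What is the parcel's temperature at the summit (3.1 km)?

From 1500 m to 2400 m (dry): cools by 9.8 × 0.9 = 8.82°C, giving 9.38°C.
From 2400 m to 3100 m (saturated): cools by 6.3 × 0.7 = 4.41°C, giving 4.97°C.

4.97°C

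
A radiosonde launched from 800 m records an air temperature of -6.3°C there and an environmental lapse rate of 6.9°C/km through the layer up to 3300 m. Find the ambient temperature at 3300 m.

-23.55°C

From 800 m to 3300 m (environmental): cools by 6.9 × 2.5 = 17.25°C, giving -23.55°C.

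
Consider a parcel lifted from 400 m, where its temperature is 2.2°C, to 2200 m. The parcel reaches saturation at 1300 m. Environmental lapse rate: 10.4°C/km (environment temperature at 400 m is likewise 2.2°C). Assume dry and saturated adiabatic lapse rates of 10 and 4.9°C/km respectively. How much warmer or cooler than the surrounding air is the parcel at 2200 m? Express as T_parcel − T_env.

+5.31°C (parcel warmer than environment)

Parcel:
  400 → 1300 m (dry, 10°C/km): ΔT = -10 × 0.9 = -9°C → T = -6.8°C
  1300 → 2200 m (saturated, 4.9°C/km): ΔT = -4.9 × 0.9 = -4.41°C → T = -11.21°C
Environment:
  400 → 2200 m (environment, 10.4°C/km): ΔT = -10.4 × 1.8 = -18.72°C → T = -16.52°C
T_parcel − T_env = -11.21 − (-16.52) = +5.31°C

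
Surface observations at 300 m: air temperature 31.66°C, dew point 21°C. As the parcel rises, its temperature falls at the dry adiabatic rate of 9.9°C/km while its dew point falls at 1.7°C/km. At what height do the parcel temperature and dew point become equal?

1600 m

T and T_d converge at 9.9 − 1.7 = 8.2°C per km
Height above start = (31.66 − 21) / 8.2 = 1.3 km
LCL altitude = 300 m + 1300 m = 1600 m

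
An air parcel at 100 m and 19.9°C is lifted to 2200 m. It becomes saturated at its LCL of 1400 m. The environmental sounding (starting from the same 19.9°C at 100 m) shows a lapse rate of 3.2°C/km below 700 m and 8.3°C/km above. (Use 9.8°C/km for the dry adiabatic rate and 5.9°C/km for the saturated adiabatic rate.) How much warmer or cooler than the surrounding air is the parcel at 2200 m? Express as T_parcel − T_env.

Parcel:
  From 100 m to 1400 m (dry): cools by 9.8 × 1.3 = 12.74°C, giving 7.16°C.
  From 1400 m to 2200 m (saturated): cools by 5.9 × 0.8 = 4.72°C, giving 2.44°C.
Environment:
  From 100 m to 700 m (environment, lower layer): cools by 3.2 × 0.6 = 1.92°C, giving 17.98°C.
  From 700 m to 2200 m (environment, upper layer): cools by 8.3 × 1.5 = 12.45°C, giving 5.53°C.
T_parcel − T_env = 2.44 − 5.53 = -3.09°C

-3.09°C (parcel cooler than environment)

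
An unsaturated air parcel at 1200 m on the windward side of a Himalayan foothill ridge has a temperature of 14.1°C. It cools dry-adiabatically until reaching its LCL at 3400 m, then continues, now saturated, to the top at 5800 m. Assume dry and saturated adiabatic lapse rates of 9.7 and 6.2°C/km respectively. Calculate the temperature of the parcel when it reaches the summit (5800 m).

-22.12°C

1200–3400 m, dry: Δz = 2.2 km ⇒ ΔT = -21.34°C; T = -7.24°C
3400–5800 m, saturated: Δz = 2.4 km ⇒ ΔT = -14.88°C; T = -22.12°C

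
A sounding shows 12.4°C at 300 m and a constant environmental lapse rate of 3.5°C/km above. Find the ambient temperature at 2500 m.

300–2500 m, environmental: Δz = 2.2 km ⇒ ΔT = -7.7°C; T = 4.7°C

4.7°C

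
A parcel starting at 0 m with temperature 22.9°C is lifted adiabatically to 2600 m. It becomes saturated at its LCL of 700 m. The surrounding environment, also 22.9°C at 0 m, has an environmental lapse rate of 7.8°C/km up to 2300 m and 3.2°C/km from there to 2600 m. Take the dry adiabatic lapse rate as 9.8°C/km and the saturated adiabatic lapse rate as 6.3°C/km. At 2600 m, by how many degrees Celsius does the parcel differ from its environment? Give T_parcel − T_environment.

+0.07°C (parcel warmer than environment)

Parcel:
  0 → 700 m (dry, 9.8°C/km): ΔT = -9.8 × 0.7 = -6.86°C → T = 16.04°C
  700 → 2600 m (saturated, 6.3°C/km): ΔT = -6.3 × 1.9 = -11.97°C → T = 4.07°C
Environment:
  0 → 2300 m (environment, lower layer, 7.8°C/km): ΔT = -7.8 × 2.3 = -17.94°C → T = 4.96°C
  2300 → 2600 m (environment, upper layer, 3.2°C/km): ΔT = -3.2 × 0.3 = -0.96°C → T = 4°C
T_parcel − T_env = 4.07 − 4 = +0.07°C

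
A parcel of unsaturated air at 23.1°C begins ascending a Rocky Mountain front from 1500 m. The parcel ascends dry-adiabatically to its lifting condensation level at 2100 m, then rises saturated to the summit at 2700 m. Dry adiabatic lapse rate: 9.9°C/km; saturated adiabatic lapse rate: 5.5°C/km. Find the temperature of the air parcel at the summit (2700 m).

13.86°C

1500 → 2100 m (dry, 9.9°C/km): ΔT = -9.9 × 0.6 = -5.94°C → T = 17.16°C
2100 → 2700 m (saturated, 5.5°C/km): ΔT = -5.5 × 0.6 = -3.3°C → T = 13.86°C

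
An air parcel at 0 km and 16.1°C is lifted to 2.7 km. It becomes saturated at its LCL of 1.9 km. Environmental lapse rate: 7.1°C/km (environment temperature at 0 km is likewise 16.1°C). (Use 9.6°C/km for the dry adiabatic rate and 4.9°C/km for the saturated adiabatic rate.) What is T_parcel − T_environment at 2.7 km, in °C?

-2.99°C (parcel cooler than environment)

Parcel:
  0–1900 m, dry: Δz = 1.9 km ⇒ ΔT = -18.24°C; T = -2.14°C
  1900–2700 m, saturated: Δz = 0.8 km ⇒ ΔT = -3.92°C; T = -6.06°C
Environment:
  0–2700 m, environment: Δz = 2.7 km ⇒ ΔT = -19.17°C; T = -3.07°C
T_parcel − T_env = -6.06 − (-3.07) = -2.99°C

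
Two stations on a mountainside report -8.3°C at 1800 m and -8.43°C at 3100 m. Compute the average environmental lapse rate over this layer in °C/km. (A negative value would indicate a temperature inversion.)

0.1°C/km

Γ = −ΔT/Δz = (-8.3 − (-8.43)) / (3100 − 1800) m
  = 0.13°C / 1.3 km = 0.1°C/km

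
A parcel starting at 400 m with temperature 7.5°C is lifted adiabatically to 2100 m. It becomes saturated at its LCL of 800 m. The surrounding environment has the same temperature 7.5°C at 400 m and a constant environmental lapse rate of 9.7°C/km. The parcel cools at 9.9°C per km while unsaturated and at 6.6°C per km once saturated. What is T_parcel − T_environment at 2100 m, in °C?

Parcel:
  From 400 m to 800 m (dry): cools by 9.9 × 0.4 = 3.96°C, giving 3.54°C.
  From 800 m to 2100 m (saturated): cools by 6.6 × 1.3 = 8.58°C, giving -5.04°C.
Environment:
  From 400 m to 2100 m (environment): cools by 9.7 × 1.7 = 16.49°C, giving -8.99°C.
T_parcel − T_env = -5.04 − (-8.99) = +3.95°C

+3.95°C (parcel warmer than environment)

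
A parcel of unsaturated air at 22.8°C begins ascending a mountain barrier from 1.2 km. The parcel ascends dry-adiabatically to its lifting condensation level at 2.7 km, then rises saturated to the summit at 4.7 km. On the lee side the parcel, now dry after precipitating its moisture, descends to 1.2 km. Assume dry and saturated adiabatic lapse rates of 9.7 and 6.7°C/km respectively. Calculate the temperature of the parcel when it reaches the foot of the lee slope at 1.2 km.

28.8°C

Dry to 2700 m: -9.7 × 1.5 km = -14.55°C, so T = 8.25°C.
Saturated to 4700 m: -6.7 × 2 km = -13.4°C, so T = -5.15°C.
Dry descent to 1200 m: +9.7 × 3.5 km = +33.95°C, so T = 28.8°C.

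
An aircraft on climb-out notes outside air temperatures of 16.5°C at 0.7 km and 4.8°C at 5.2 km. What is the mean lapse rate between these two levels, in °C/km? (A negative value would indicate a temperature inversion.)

Γ = −ΔT/Δz = (16.5 − 4.8) / (5200 − 700) m
  = 11.7°C / 4.5 km = 2.6°C/km

2.6°C/km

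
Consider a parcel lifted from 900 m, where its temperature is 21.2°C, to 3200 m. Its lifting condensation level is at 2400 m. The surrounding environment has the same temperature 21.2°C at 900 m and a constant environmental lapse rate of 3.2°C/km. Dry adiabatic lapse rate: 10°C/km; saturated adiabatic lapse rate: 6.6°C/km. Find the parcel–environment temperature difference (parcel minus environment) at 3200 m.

Parcel:
  Dry to 2400 m: -10 × 1.5 km = -15°C, so T = 6.2°C.
  Saturated to 3200 m: -6.6 × 0.8 km = -5.28°C, so T = 0.92°C.
Environment:
  Environment to 3200 m: -3.2 × 2.3 km = -7.36°C, so T = 13.84°C.
T_parcel − T_env = 0.92 − 13.84 = -12.92°C

-12.92°C (parcel cooler than environment)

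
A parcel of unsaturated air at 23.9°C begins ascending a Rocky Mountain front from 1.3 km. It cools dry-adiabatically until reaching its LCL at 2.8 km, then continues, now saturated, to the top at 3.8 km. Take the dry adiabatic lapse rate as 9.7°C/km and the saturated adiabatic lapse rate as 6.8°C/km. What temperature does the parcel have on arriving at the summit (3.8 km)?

From 1300 m to 2800 m (dry): cools by 9.7 × 1.5 = 14.55°C, giving 9.35°C.
From 2800 m to 3800 m (saturated): cools by 6.8 × 1 = 6.8°C, giving 2.55°C.

2.55°C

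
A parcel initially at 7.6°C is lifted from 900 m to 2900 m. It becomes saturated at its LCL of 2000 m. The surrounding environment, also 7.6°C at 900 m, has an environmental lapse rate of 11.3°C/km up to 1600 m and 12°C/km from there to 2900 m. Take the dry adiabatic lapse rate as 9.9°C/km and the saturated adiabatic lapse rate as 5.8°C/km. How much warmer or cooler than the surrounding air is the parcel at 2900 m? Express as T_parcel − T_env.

Parcel:
  From 900 m to 2000 m (dry): cools by 9.9 × 1.1 = 10.89°C, giving -3.29°C.
  From 2000 m to 2900 m (saturated): cools by 5.8 × 0.9 = 5.22°C, giving -8.51°C.
Environment:
  From 900 m to 1600 m (environment, lower layer): cools by 11.3 × 0.7 = 7.91°C, giving -0.31°C.
  From 1600 m to 2900 m (environment, upper layer): cools by 12 × 1.3 = 15.6°C, giving -15.91°C.
T_parcel − T_env = -8.51 − (-15.91) = +7.4°C

+7.4°C (parcel warmer than environment)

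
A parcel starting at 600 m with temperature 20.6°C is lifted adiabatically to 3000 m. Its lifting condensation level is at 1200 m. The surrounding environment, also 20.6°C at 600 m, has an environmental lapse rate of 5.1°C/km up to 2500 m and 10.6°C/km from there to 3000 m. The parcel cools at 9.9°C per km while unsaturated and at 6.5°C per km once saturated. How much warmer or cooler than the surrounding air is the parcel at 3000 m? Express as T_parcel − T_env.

-2.65°C (parcel cooler than environment)

Parcel:
  Dry to 1200 m: -9.9 × 0.6 km = -5.94°C, so T = 14.66°C.
  Saturated to 3000 m: -6.5 × 1.8 km = -11.7°C, so T = 2.96°C.
Environment:
  Environment, lower layer to 2500 m: -5.1 × 1.9 km = -9.69°C, so T = 10.91°C.
  Environment, upper layer to 3000 m: -10.6 × 0.5 km = -5.3°C, so T = 5.61°C.
T_parcel − T_env = 2.96 − 5.61 = -2.65°C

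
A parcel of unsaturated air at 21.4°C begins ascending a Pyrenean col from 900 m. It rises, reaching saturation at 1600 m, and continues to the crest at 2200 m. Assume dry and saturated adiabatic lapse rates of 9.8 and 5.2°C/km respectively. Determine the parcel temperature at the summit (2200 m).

Dry to 1600 m: -9.8 × 0.7 km = -6.86°C, so T = 14.54°C.
Saturated to 2200 m: -5.2 × 0.6 km = -3.12°C, so T = 11.42°C.

11.42°C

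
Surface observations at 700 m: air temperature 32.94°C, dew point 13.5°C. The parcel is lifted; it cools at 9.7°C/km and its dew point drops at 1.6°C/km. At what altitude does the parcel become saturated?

T and T_d converge at 9.7 − 1.6 = 8.1°C per km
Height above start = (32.94 − 13.5) / 8.1 = 2.4 km
LCL altitude = 700 m + 2400 m = 3100 m

3100 m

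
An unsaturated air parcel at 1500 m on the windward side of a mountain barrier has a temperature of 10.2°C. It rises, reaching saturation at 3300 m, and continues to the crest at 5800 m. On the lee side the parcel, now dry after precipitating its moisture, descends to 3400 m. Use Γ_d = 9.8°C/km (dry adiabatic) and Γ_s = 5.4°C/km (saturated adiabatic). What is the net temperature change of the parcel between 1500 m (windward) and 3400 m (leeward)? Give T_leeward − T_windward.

1500 → 3300 m (dry, 9.8°C/km): ΔT = -9.8 × 1.8 = -17.64°C → T = -7.44°C
3300 → 5800 m (saturated, 5.4°C/km): ΔT = -5.4 × 2.5 = -13.5°C → T = -20.94°C
5800 → 3400 m (dry descent, 9.8°C/km): ΔT = +9.8 × 2.4 = +23.52°C → T = 2.58°C
Net change vs windward start: 2.58 − 10.2 = -7.62°C

-7.62°C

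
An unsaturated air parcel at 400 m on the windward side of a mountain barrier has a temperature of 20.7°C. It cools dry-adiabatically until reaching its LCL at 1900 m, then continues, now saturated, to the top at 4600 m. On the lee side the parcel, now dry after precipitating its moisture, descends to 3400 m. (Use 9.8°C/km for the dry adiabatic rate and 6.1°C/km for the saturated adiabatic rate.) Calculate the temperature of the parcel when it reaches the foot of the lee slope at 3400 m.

Dry to 1900 m: -9.8 × 1.5 km = -14.7°C, so T = 6°C.
Saturated to 4600 m: -6.1 × 2.7 km = -16.47°C, so T = -10.47°C.
Dry descent to 3400 m: +9.8 × 1.2 km = +11.76°C, so T = 1.29°C.

1.29°C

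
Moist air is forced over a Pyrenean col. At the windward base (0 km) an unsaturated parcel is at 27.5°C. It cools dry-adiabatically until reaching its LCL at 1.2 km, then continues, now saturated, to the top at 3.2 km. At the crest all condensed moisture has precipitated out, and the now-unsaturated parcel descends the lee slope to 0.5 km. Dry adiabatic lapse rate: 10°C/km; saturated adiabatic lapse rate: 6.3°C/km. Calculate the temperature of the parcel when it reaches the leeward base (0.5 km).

29.9°C

0–1200 m, dry: Δz = 1.2 km ⇒ ΔT = -12°C; T = 15.5°C
1200–3200 m, saturated: Δz = 2 km ⇒ ΔT = -12.6°C; T = 2.9°C
3200–500 m, dry descent: Δz = 2.7 km ⇒ ΔT = +27°C; T = 29.9°C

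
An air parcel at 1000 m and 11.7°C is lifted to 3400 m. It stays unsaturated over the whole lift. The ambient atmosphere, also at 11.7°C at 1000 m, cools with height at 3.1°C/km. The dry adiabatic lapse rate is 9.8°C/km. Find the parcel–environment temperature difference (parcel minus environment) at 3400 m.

-16.08°C (parcel cooler than environment)

Parcel:
  From 1000 m to 3400 m (dry): cools by 9.8 × 2.4 = 23.52°C, giving -11.82°C.
Environment:
  From 1000 m to 3400 m (environment): cools by 3.1 × 2.4 = 7.44°C, giving 4.26°C.
T_parcel − T_env = -11.82 − 4.26 = -16.08°C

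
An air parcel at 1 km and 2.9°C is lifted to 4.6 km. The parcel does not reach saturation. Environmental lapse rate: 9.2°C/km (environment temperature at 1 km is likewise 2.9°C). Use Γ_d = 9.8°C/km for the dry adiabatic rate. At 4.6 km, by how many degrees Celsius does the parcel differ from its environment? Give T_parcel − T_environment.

Parcel:
  1000 → 4600 m (dry, 9.8°C/km): ΔT = -9.8 × 3.6 = -35.28°C → T = -32.38°C
Environment:
  1000 → 4600 m (environment, 9.2°C/km): ΔT = -9.2 × 3.6 = -33.12°C → T = -30.22°C
T_parcel − T_env = -32.38 − (-30.22) = -2.16°C

-2.16°C (parcel cooler than environment)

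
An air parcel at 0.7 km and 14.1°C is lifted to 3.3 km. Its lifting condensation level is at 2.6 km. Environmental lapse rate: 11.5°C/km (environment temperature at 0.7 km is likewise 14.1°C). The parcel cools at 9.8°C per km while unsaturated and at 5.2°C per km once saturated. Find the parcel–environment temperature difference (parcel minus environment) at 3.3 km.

+7.64°C (parcel warmer than environment)

Parcel:
  700–2600 m, dry: Δz = 1.9 km ⇒ ΔT = -18.62°C; T = -4.52°C
  2600–3300 m, saturated: Δz = 0.7 km ⇒ ΔT = -3.64°C; T = -8.16°C
Environment:
  700–3300 m, environment: Δz = 2.6 km ⇒ ΔT = -29.9°C; T = -15.8°C
T_parcel − T_env = -8.16 − (-15.8) = +7.64°C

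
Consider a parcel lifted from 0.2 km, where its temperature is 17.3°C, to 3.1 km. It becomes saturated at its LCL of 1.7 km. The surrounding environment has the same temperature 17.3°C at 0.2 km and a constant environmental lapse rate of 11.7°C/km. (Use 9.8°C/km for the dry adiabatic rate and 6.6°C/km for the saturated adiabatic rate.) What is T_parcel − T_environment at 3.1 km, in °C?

Parcel:
  Dry to 1700 m: -9.8 × 1.5 km = -14.7°C, so T = 2.6°C.
  Saturated to 3100 m: -6.6 × 1.4 km = -9.24°C, so T = -6.64°C.
Environment:
  Environment to 3100 m: -11.7 × 2.9 km = -33.93°C, so T = -16.63°C.
T_parcel − T_env = -6.64 − (-16.63) = +9.99°C

+9.99°C (parcel warmer than environment)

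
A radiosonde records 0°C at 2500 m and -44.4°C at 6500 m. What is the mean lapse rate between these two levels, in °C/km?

11.1°C/km

Γ = −ΔT/Δz = (0 − (-44.4)) / (6500 − 2500) m
  = 44.4°C / 4 km = 11.1°C/km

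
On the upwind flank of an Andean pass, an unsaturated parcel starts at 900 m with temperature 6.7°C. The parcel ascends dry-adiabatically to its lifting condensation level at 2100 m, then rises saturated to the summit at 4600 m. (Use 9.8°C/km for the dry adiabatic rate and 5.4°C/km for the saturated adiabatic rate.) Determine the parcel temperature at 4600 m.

900–2100 m, dry: Δz = 1.2 km ⇒ ΔT = -11.76°C; T = -5.06°C
2100–4600 m, saturated: Δz = 2.5 km ⇒ ΔT = -13.5°C; T = -18.56°C

-18.56°C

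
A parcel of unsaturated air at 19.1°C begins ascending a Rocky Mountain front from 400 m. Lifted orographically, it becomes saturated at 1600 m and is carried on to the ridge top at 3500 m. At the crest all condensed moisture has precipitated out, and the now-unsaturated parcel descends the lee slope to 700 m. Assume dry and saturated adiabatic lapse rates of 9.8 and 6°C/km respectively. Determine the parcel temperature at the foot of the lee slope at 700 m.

400–1600 m, dry: Δz = 1.2 km ⇒ ΔT = -11.76°C; T = 7.34°C
1600–3500 m, saturated: Δz = 1.9 km ⇒ ΔT = -11.4°C; T = -4.06°C
3500–700 m, dry descent: Δz = 2.8 km ⇒ ΔT = +27.44°C; T = 23.38°C

23.38°C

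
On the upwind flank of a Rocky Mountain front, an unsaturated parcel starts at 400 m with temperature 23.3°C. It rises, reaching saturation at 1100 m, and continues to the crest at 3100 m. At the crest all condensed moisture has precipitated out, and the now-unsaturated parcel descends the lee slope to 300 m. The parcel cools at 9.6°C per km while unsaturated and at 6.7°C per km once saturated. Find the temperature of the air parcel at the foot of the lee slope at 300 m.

Dry to 1100 m: -9.6 × 0.7 km = -6.72°C, so T = 16.58°C.
Saturated to 3100 m: -6.7 × 2 km = -13.4°C, so T = 3.18°C.
Dry descent to 300 m: +9.6 × 2.8 km = +26.88°C, so T = 30.06°C.

30.06°C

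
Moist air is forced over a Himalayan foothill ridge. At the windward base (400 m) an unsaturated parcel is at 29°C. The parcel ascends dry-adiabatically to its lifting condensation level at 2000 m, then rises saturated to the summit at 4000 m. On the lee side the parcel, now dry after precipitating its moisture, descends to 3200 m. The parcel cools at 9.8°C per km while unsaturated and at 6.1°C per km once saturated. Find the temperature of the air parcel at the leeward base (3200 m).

8.96°C

400 → 2000 m (dry, 9.8°C/km): ΔT = -9.8 × 1.6 = -15.68°C → T = 13.32°C
2000 → 4000 m (saturated, 6.1°C/km): ΔT = -6.1 × 2 = -12.2°C → T = 1.12°C
4000 → 3200 m (dry descent, 9.8°C/km): ΔT = +9.8 × 0.8 = +7.84°C → T = 8.96°C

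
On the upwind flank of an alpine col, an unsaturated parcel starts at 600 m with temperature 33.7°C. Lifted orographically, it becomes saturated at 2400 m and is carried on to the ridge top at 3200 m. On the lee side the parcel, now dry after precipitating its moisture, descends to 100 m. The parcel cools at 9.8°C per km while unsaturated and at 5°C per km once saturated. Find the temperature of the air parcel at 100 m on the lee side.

42.44°C

600 → 2400 m (dry, 9.8°C/km): ΔT = -9.8 × 1.8 = -17.64°C → T = 16.06°C
2400 → 3200 m (saturated, 5°C/km): ΔT = -5 × 0.8 = -4°C → T = 12.06°C
3200 → 100 m (dry descent, 9.8°C/km): ΔT = +9.8 × 3.1 = +30.38°C → T = 42.44°C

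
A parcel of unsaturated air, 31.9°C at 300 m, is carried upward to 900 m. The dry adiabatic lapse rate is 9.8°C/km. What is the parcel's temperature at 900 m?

26.02°C

300–900 m, dry adiabatic: Δz = 0.6 km ⇒ ΔT = -5.88°C; T = 26.02°C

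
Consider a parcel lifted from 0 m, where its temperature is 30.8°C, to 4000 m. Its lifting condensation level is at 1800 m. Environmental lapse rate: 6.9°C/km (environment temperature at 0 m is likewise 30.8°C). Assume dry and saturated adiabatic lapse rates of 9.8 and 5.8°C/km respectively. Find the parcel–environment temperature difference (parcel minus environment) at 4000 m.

Parcel:
  Dry to 1800 m: -9.8 × 1.8 km = -17.64°C, so T = 13.16°C.
  Saturated to 4000 m: -5.8 × 2.2 km = -12.76°C, so T = 0.4°C.
Environment:
  Environment to 4000 m: -6.9 × 4 km = -27.6°C, so T = 3.2°C.
T_parcel − T_env = 0.4 − 3.2 = -2.8°C

-2.8°C (parcel cooler than environment)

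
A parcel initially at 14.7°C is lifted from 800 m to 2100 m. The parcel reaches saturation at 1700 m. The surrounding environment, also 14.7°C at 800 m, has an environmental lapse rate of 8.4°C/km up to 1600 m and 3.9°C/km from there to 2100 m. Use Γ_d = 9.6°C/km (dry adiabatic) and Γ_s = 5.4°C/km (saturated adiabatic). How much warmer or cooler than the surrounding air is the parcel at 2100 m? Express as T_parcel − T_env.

Parcel:
  800 → 1700 m (dry, 9.6°C/km): ΔT = -9.6 × 0.9 = -8.64°C → T = 6.06°C
  1700 → 2100 m (saturated, 5.4°C/km): ΔT = -5.4 × 0.4 = -2.16°C → T = 3.9°C
Environment:
  800 → 1600 m (environment, lower layer, 8.4°C/km): ΔT = -8.4 × 0.8 = -6.72°C → T = 7.98°C
  1600 → 2100 m (environment, upper layer, 3.9°C/km): ΔT = -3.9 × 0.5 = -1.95°C → T = 6.03°C
T_parcel − T_env = 3.9 − 6.03 = -2.13°C

-2.13°C (parcel cooler than environment)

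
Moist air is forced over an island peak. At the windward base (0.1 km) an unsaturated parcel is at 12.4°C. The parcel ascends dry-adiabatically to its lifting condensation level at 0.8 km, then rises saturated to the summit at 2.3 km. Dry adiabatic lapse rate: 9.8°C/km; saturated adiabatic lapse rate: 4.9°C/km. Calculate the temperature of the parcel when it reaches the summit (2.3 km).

-1.81°C

100 → 800 m (dry, 9.8°C/km): ΔT = -9.8 × 0.7 = -6.86°C → T = 5.54°C
800 → 2300 m (saturated, 4.9°C/km): ΔT = -4.9 × 1.5 = -7.35°C → T = -1.81°C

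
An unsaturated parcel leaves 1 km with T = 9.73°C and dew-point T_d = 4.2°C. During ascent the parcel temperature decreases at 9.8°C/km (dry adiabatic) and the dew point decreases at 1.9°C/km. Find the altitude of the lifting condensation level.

1.7 km

T and T_d converge at 9.8 − 1.9 = 7.9°C per km
Height above start = (9.73 − 4.2) / 7.9 = 0.7 km
LCL altitude = 1000 m + 700 m = 1700 m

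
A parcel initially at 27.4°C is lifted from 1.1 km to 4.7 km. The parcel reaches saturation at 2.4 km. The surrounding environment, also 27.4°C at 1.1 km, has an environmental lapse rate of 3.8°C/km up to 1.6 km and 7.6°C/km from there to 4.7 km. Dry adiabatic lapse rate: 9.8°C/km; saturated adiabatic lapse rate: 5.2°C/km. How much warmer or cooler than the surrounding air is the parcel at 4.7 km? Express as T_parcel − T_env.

Parcel:
  1100–2400 m, dry: Δz = 1.3 km ⇒ ΔT = -12.74°C; T = 14.66°C
  2400–4700 m, saturated: Δz = 2.3 km ⇒ ΔT = -11.96°C; T = 2.7°C
Environment:
  1100–1600 m, environment, lower layer: Δz = 0.5 km ⇒ ΔT = -1.9°C; T = 25.5°C
  1600–4700 m, environment, upper layer: Δz = 3.1 km ⇒ ΔT = -23.56°C; T = 1.94°C
T_parcel − T_env = 2.7 − 1.94 = +0.76°C

+0.76°C (parcel warmer than environment)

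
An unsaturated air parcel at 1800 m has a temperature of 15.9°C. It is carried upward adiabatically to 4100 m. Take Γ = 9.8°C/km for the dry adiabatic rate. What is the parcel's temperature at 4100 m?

-6.64°C

1800–4100 m, dry adiabatic: Δz = 2.3 km ⇒ ΔT = -22.54°C; T = -6.64°C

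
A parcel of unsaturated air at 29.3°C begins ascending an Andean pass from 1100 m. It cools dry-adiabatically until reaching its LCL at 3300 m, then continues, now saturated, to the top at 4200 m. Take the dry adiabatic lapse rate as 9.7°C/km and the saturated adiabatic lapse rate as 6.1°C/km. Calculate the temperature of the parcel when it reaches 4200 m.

Dry to 3300 m: -9.7 × 2.2 km = -21.34°C, so T = 7.96°C.
Saturated to 4200 m: -6.1 × 0.9 km = -5.49°C, so T = 2.47°C.

2.47°C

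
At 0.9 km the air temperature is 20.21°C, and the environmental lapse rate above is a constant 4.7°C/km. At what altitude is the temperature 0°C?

5.2 km

Height above start = (20.21 − 0) / 4.7 = 4.3 km
Altitude = 900 m + 4300 m = 5200 m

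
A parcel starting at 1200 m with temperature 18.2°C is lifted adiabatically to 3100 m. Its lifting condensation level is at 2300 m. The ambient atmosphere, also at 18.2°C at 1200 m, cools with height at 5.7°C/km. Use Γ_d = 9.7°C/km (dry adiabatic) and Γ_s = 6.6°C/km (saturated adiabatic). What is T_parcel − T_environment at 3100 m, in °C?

Parcel:
  Dry to 2300 m: -9.7 × 1.1 km = -10.67°C, so T = 7.53°C.
  Saturated to 3100 m: -6.6 × 0.8 km = -5.28°C, so T = 2.25°C.
Environment:
  Environment to 3100 m: -5.7 × 1.9 km = -10.83°C, so T = 7.37°C.
T_parcel − T_env = 2.25 − 7.37 = -5.12°C

-5.12°C (parcel cooler than environment)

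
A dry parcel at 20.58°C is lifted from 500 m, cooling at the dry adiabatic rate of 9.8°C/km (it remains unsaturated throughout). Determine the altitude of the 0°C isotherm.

Height above start = (20.58 − 0) / 9.8 = 2.1 km
Altitude = 500 m + 2100 m = 2600 m

2600 m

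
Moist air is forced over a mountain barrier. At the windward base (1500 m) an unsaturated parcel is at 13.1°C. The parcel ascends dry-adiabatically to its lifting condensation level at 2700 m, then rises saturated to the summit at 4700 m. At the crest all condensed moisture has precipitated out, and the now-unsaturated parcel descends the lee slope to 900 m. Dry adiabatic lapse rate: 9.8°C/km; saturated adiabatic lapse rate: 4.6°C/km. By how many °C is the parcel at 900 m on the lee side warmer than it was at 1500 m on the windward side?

1500–2700 m, dry: Δz = 1.2 km ⇒ ΔT = -11.76°C; T = 1.34°C
2700–4700 m, saturated: Δz = 2 km ⇒ ΔT = -9.2°C; T = -7.86°C
4700–900 m, dry descent: Δz = 3.8 km ⇒ ΔT = +37.24°C; T = 29.38°C
Net change vs windward start: 29.38 − 13.1 = +16.28°C

+16.28°C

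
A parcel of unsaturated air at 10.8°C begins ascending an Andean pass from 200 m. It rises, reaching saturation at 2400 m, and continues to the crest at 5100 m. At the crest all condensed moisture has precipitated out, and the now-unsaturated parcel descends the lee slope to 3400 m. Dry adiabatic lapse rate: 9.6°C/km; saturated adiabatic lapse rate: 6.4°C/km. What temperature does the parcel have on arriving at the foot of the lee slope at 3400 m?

200–2400 m, dry: Δz = 2.2 km ⇒ ΔT = -21.12°C; T = -10.32°C
2400–5100 m, saturated: Δz = 2.7 km ⇒ ΔT = -17.28°C; T = -27.6°C
5100–3400 m, dry descent: Δz = 1.7 km ⇒ ΔT = +16.32°C; T = -11.28°C

-11.28°C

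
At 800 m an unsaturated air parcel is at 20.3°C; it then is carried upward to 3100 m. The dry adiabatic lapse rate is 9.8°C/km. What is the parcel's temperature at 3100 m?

-2.24°C

800–3100 m, dry adiabatic: Δz = 2.3 km ⇒ ΔT = -22.54°C; T = -2.24°C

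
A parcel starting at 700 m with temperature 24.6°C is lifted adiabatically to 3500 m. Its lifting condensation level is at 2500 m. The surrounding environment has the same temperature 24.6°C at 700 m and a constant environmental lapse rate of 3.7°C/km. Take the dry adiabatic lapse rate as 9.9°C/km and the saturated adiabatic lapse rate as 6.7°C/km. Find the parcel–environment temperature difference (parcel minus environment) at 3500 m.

-14.16°C (parcel cooler than environment)

Parcel:
  Dry to 2500 m: -9.9 × 1.8 km = -17.82°C, so T = 6.78°C.
  Saturated to 3500 m: -6.7 × 1 km = -6.7°C, so T = 0.08°C.
Environment:
  Environment to 3500 m: -3.7 × 2.8 km = -10.36°C, so T = 14.24°C.
T_parcel − T_env = 0.08 − 14.24 = -14.16°C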